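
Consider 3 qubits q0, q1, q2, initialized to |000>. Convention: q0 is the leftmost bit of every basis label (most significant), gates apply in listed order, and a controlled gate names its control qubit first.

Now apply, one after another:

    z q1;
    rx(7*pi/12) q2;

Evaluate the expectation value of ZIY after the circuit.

The observable ZIY averages to -sqrt(6)/4 - sqrt(2)/4.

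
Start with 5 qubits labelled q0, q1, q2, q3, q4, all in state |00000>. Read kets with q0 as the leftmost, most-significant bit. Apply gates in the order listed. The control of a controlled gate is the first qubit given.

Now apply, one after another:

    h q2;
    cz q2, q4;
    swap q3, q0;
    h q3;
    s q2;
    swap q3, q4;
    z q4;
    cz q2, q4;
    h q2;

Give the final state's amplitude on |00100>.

|00100> carries amplitude sqrt(2)*(1 - I)/4 in the final state.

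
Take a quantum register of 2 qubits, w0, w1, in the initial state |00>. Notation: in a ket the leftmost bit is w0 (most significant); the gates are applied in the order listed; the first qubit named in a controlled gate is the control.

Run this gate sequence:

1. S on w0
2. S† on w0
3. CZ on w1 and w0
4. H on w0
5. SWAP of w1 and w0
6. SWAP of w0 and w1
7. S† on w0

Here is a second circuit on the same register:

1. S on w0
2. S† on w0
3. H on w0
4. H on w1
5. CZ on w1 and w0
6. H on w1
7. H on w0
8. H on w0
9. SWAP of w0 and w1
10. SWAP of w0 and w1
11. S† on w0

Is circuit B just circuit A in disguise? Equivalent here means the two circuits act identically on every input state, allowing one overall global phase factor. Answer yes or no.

No, they are not equivalent — no single phase factor reconciles the two unitaries.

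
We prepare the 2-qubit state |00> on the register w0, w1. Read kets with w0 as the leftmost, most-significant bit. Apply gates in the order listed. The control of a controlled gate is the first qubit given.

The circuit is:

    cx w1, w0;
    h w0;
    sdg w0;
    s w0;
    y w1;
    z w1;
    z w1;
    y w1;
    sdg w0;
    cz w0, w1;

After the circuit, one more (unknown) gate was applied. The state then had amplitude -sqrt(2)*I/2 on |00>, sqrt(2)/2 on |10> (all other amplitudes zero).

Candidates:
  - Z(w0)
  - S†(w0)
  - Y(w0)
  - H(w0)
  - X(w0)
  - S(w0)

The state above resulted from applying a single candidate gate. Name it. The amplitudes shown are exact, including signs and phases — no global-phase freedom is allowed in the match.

It was X(w0) that produced the state shown. Key observation: gates 4-9 undo each other exactly, leaving only the rest of the circuit to track.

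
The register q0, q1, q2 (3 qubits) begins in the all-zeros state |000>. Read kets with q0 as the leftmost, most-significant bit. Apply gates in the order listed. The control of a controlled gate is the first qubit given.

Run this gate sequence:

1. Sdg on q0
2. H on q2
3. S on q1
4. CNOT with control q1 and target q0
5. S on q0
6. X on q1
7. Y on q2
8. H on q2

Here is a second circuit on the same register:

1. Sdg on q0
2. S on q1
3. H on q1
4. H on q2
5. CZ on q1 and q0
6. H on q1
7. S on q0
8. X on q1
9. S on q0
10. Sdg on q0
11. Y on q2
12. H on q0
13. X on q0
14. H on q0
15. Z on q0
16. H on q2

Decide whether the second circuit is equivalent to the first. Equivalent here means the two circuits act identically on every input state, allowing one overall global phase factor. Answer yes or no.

No: there is an input state on which the two circuits produce genuinely different outputs (not merely differing by a phase).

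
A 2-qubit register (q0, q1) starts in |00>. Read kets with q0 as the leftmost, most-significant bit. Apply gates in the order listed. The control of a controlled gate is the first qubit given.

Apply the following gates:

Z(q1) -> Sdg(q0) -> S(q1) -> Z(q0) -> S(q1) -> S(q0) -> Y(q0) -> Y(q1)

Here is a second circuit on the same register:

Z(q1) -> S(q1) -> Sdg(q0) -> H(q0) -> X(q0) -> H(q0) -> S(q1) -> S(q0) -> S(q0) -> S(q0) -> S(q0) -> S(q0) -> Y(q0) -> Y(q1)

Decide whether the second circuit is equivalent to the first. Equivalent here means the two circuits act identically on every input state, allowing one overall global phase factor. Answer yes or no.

Yes — the two circuits implement the same unitary up to a global phase.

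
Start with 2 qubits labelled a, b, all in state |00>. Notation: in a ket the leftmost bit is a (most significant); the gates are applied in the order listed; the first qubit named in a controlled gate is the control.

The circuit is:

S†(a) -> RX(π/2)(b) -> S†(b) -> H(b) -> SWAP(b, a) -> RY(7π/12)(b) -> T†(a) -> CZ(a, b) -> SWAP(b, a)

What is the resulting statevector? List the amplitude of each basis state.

The final amplitudes are 0 on |00>, (-sqrt(3*sqrt(2) + 6)/4 + sqrt(2 - sqrt(2))/4)*exp(3*I*pi/4) on |01>, 0 on |10>, (sqrt(6 - 3*sqrt(2))/4 + sqrt(sqrt(2) + 2)/4)*exp(3*I*pi/4) on |11>.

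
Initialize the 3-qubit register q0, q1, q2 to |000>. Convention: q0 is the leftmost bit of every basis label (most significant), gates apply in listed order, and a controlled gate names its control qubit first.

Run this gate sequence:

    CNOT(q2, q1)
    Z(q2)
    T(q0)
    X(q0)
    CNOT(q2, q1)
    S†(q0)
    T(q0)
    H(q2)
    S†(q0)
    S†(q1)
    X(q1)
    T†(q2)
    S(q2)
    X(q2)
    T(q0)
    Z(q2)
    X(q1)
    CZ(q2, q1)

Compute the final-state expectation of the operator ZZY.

The expectation value of ZZY is -sqrt(2)/2.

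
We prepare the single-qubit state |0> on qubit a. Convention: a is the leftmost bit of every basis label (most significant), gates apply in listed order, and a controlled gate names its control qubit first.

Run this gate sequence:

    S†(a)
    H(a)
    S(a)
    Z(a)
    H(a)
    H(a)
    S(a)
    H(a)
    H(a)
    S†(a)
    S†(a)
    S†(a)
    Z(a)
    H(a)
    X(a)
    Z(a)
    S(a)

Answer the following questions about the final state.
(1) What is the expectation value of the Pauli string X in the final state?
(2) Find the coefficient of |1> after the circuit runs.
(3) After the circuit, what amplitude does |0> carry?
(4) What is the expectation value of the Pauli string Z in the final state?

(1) The expectation value of X is -1.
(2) |1> carries amplitude -1/2 - I/2 in the final state.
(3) |0> carries amplitude 1/2 + I/2 in the final state.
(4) In the final state, Z has expectation 0.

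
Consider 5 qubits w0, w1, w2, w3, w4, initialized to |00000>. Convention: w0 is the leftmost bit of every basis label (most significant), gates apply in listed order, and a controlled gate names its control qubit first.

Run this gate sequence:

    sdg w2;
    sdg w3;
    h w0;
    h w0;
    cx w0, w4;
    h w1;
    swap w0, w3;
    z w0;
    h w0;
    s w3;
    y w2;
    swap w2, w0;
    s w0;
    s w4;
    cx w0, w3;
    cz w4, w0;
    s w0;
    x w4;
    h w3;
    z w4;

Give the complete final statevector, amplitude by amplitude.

The resulting statevector has amplitude sqrt(2)*I/4 on |10001>, -sqrt(2)*I/4 on |10011>, sqrt(2)*I/4 on |10101>, -sqrt(2)*I/4 on |10111>, sqrt(2)*I/4 on |11001>, -sqrt(2)*I/4 on |11011>, sqrt(2)*I/4 on |11101>, -sqrt(2)*I/4 on |11111>, and 0 on every other basis state.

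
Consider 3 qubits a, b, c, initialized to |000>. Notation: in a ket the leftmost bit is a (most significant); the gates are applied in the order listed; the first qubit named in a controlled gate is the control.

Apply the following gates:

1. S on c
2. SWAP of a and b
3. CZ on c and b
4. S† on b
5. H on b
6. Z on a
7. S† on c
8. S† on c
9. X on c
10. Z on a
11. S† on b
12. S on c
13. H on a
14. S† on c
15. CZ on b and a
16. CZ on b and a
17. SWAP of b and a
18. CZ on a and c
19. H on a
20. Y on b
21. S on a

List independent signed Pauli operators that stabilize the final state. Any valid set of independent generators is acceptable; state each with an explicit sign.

One valid set of independent stabilizer generators is +XII, -IXI, -IIZ (any independent generating set of the same group is equally correct). Key observation: the block from step 15 through step 16 cancels to the identity and can be dropped.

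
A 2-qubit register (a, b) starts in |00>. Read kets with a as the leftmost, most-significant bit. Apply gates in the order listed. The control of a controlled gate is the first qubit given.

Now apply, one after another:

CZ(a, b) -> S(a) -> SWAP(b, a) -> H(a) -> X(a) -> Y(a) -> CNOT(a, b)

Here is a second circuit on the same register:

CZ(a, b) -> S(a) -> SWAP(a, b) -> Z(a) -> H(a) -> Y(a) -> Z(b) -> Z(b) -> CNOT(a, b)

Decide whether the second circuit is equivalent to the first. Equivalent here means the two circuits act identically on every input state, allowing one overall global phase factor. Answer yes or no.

Yes, they are equivalent — the unitaries differ by at most a global phase.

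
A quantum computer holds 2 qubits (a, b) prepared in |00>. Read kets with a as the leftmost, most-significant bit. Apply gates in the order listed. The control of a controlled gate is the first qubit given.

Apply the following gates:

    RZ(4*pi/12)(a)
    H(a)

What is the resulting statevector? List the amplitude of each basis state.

The resulting statevector has amplitude -sqrt(2)*exp(5*I*pi/6)/2 on |00>, 0 on |01>, -sqrt(2)*exp(5*I*pi/6)/2 on |10>, 0 on |11>.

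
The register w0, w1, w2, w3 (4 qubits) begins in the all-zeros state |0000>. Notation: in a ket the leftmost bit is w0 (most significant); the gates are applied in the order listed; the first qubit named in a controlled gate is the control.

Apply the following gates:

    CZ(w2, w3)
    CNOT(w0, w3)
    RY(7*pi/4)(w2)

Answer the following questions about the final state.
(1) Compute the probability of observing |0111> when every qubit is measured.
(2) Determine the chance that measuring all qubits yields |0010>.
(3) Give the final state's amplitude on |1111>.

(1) The probability of measuring |0111> is 0.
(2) A full measurement returns |0010> with probability 1/2 - sqrt(2)/4.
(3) The final state's coefficient on |1111> equals 0.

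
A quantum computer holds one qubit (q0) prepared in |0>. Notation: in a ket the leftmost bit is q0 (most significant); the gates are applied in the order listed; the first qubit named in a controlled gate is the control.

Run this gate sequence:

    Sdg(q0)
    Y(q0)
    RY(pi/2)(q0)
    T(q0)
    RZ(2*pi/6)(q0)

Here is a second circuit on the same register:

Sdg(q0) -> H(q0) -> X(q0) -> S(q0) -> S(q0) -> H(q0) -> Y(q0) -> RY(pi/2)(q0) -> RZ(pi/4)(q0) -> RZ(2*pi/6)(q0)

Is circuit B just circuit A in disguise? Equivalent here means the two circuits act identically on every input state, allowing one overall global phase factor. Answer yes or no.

No: there is an input state on which the two circuits produce genuinely different outputs (not merely differing by a phase).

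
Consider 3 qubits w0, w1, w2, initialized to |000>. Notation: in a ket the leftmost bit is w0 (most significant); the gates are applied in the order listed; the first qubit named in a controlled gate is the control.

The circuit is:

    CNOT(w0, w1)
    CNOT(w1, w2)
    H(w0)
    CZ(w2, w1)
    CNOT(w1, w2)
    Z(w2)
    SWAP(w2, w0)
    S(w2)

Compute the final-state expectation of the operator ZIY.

In the final state, ZIY has expectation 1.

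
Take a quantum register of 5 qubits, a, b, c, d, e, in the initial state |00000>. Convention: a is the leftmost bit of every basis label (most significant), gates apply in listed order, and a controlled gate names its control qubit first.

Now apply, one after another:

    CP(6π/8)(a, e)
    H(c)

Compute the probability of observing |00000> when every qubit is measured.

Outcome |00000> occurs with probability 1/2.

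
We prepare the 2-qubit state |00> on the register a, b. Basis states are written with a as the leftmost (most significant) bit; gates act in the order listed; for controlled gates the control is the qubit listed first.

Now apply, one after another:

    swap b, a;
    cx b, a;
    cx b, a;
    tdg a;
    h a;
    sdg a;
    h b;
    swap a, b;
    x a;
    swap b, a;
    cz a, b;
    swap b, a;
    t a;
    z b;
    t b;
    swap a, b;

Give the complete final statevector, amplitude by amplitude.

The final amplitudes are 1/2 on |00>, exp(I*pi/4)/2 on |01>, exp(3*I*pi/4)/2 on |10>, 1/2 on |11>.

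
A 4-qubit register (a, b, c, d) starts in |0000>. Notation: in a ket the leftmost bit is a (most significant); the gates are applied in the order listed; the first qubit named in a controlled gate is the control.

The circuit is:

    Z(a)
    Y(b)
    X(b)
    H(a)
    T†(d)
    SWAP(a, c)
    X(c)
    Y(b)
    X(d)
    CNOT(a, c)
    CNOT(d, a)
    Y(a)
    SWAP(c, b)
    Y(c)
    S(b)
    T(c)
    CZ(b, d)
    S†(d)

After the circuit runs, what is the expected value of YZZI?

The observable YZZI averages to 0.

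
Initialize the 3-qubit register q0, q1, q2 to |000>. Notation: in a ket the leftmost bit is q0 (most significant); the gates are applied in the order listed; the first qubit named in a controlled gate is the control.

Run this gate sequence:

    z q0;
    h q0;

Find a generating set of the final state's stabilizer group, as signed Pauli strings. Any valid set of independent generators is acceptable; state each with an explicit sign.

The final state is stabilized by the group generated by +XII, +IZI, +IIZ; other independent generating sets are equally valid.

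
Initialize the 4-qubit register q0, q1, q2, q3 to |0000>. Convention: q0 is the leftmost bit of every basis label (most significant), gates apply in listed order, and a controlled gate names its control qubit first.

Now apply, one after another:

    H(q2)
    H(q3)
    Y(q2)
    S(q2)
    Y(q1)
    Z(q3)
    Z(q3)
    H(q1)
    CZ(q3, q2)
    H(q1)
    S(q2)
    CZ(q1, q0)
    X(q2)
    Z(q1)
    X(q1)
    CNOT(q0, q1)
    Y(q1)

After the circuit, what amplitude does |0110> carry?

|0110> carries amplitude -I/2 in the final state.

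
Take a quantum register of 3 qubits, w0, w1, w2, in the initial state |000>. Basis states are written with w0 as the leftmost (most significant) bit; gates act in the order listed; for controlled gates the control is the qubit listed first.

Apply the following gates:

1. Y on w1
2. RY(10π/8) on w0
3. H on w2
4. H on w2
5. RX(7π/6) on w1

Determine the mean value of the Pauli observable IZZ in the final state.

The expectation value of IZZ is sqrt(3)/2.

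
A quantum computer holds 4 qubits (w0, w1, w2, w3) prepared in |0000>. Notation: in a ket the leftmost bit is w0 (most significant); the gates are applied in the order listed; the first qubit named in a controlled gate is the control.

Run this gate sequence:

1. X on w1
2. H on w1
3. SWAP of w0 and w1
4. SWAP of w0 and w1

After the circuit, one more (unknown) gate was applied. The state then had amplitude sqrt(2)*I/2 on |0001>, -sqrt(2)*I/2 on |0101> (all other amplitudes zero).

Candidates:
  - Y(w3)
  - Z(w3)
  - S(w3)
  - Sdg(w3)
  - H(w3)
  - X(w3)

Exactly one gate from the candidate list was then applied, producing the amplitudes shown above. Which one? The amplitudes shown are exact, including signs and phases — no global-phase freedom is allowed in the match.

The unique candidate consistent with the amplitudes is Y(w3). Key observation: steps 3-4 multiply out to the identity, so the circuit reduces to the remaining gates.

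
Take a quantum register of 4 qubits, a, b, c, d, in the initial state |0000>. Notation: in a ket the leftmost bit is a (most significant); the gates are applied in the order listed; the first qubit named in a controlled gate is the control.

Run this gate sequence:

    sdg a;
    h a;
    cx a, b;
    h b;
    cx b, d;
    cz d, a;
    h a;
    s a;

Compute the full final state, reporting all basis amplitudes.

The final amplitudes are sqrt(2)/2 on |0000>, sqrt(2)/2 on |0101>, and 0 on every other basis state.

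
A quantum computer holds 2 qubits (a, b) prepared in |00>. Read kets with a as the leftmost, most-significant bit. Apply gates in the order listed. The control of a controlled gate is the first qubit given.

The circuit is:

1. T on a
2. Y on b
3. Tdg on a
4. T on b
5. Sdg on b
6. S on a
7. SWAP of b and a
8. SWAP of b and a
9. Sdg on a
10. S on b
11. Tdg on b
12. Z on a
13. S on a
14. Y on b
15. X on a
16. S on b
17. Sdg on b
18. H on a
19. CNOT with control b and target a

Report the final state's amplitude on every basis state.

The final amplitudes are sqrt(2)/2 on |00>, 0 on |01>, -sqrt(2)/2 on |10>, 0 on |11>. Key observation: the block from step 4 through step 11 cancels to the identity and can be dropped.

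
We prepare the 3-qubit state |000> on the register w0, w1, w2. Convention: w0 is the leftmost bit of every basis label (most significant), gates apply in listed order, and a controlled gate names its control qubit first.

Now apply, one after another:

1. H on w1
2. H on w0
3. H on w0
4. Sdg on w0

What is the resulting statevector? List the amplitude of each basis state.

The final amplitudes are sqrt(2)/2 on |000>, sqrt(2)/2 on |010>, and 0 on every other basis state. Key observation: gates 2-3 undo each other exactly, leaving only the rest of the circuit to track.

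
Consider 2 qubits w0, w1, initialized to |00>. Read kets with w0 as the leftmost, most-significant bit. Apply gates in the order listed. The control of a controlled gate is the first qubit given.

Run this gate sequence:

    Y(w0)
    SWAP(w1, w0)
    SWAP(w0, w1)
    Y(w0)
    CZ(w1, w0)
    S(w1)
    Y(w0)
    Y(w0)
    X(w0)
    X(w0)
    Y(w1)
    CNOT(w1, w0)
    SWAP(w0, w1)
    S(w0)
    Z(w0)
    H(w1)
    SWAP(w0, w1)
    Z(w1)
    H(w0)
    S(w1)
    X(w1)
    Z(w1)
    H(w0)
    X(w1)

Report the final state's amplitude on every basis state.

The final amplitudes are 0 on |00>, -sqrt(2)*I/2 on |01>, 0 on |10>, sqrt(2)*I/2 on |11>.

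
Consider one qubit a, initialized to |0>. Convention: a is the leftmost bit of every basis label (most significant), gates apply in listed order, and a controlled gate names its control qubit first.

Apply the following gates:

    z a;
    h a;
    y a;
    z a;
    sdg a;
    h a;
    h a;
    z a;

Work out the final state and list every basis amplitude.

The final amplitudes are -sqrt(2)*I/2 on |0>, sqrt(2)/2 on |1>.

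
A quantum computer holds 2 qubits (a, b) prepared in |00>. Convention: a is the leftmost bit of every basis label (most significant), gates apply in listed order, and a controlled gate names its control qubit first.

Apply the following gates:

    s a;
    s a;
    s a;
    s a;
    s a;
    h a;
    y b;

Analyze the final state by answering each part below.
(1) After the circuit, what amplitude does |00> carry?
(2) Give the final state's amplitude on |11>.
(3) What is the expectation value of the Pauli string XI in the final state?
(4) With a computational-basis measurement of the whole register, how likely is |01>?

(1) The final state's coefficient on |00> equals 0. Key observation: gates 2-5 undo each other exactly, leaving only the rest of the circuit to track.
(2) The final state's coefficient on |11> equals sqrt(2)*I/2.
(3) The expectation value of XI is 1.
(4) Outcome |01> occurs with probability 1/2.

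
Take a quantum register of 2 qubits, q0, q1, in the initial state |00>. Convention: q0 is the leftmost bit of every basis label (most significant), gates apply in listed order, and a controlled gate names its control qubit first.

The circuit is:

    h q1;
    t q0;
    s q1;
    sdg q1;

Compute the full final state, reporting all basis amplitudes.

The resulting statevector has amplitude sqrt(2)/2 on |00>, sqrt(2)/2 on |01>, 0 on |10>, 0 on |11>. Key observation: gates 3-4 undo each other exactly, leaving only the rest of the circuit to track.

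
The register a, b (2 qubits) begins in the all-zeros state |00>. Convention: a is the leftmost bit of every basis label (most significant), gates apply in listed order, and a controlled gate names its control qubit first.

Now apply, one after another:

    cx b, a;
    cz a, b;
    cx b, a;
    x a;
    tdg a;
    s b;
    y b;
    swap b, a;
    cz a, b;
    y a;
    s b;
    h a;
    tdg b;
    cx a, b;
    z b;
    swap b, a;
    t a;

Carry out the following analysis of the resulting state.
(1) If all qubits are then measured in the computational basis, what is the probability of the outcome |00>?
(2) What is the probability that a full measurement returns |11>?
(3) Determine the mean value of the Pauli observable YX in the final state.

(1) Outcome |00> occurs with probability 0.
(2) Outcome |11> occurs with probability 0.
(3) The expectation value of YX is -sqrt(2)/2.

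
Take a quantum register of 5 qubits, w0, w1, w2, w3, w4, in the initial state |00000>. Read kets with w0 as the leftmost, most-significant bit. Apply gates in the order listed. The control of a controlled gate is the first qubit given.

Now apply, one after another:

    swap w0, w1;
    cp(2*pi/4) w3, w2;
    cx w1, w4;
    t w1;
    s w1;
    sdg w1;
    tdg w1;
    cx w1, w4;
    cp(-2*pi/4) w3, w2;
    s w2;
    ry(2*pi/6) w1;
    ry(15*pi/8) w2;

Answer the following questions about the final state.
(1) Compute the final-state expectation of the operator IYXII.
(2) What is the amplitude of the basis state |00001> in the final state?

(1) The expectation value of IYXII is 0. Key observation: gates 2-9 undo each other exactly, leaving only the rest of the circuit to track.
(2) The final state's coefficient on |00001> equals 0.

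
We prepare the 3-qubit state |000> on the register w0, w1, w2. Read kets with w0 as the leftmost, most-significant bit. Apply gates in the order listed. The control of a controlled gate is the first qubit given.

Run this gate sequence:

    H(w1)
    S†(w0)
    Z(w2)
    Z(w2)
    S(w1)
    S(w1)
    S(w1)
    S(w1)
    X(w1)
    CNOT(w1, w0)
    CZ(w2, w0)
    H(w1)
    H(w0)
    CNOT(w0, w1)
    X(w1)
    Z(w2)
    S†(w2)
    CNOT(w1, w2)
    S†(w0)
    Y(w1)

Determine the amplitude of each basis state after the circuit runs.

After the circuit, the state carries amplitude -sqrt(2)*I/2 on |001>, -sqrt(2)/2 on |101>, and 0 on every other basis state.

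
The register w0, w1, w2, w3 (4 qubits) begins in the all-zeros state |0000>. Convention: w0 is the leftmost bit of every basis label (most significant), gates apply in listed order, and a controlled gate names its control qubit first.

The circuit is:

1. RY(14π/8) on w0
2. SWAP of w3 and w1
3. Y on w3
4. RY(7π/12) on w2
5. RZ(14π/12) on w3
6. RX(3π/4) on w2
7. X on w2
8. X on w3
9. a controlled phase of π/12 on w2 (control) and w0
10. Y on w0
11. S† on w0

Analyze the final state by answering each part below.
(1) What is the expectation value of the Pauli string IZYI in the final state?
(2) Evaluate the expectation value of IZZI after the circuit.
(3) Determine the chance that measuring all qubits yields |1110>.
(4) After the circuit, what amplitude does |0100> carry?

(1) The observable IZYI averages to -sqrt(3)/8 - sqrt(6)/16 + sqrt(1/2 - sqrt(2)/4)*sqrt(sqrt(2)/4 + 1/2)/4 + sqrt(2)*sqrt(1/2 - sqrt(2)/4)*sqrt(sqrt(2)/4 + 1/2)/4 - sqrt(6)*I*exp(I*pi/12)/16 - sqrt(3)*I*exp(-I*pi/12)/16 - I*sqrt(1/2 - sqrt(2)/4)*sqrt(sqrt(2)/4 + 1/2)*exp(I*pi/12)/4 - sqrt(2)*I*sqrt(1/2 - sqrt(2)/4)*sqrt(sqrt(2)/4 + 1/2)*exp(-I*pi/12)/8 - sqrt(3)*exp(I*pi/12)/16 + sqrt(6)*exp(-I*pi/12)/32 + sqrt(2)*sqrt(1/2 - sqrt(2)/4)*sqrt(sqrt(2)/4 + 1/2)*exp(-I*pi/12)/8 - sqrt(1/2 - sqrt(2)/4)*sqrt(sqrt(2)/4 + 1/2)*exp(I*pi/12)/8 - sqrt(1/2 - sqrt(2)/4)*sqrt(sqrt(2)/4 + 1/2)*exp(-I*pi/12)/8 + sqrt(2)*sqrt(1/2 - sqrt(2)/4)*sqrt(sqrt(2)/4 + 1/2)*exp(I*pi/12)/8 + sqrt(6)*exp(I*pi/12)/32 - sqrt(3)*exp(-I*pi/12)/16 + sqrt(2)*I*sqrt(1/2 - sqrt(2)/4)*sqrt(sqrt(2)/4 + 1/2)*exp(I*pi/12)/8 + I*sqrt(1/2 - sqrt(2)/4)*sqrt(sqrt(2)/4 + 1/2)*exp(-I*pi/12)/4 + sqrt(3)*I*exp(I*pi/12)/16 + sqrt(6)*I*exp(-I*pi/12)/16.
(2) The expectation value of IZZI is 1/4 - sqrt(3)/4.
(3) Outcome |1110> occurs with probability 0.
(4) |0100> carries amplitude 0 in the final state.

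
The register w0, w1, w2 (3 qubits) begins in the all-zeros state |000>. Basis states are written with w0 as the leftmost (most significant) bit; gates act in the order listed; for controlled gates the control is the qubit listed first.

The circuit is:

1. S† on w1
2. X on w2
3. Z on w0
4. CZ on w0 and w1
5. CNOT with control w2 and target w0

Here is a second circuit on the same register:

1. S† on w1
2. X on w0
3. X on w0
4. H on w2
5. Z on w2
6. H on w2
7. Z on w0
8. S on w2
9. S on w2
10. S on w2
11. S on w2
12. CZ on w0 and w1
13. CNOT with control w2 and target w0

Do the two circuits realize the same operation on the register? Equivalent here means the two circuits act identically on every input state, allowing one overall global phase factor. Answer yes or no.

Yes, they are equivalent — the unitaries differ by at most a global phase.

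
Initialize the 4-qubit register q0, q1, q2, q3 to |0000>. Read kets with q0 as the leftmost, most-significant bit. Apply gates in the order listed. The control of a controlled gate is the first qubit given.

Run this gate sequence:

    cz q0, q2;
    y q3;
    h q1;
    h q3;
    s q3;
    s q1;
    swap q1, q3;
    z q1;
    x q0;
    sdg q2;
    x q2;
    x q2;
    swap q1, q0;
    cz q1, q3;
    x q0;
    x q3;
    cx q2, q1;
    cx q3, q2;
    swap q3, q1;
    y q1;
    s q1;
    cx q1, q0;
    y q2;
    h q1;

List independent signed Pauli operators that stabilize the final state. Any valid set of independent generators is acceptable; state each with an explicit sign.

The stabilizer group can be generated by -YIZI, +IXZI, -ZZYI, -IIIZ, among other valid generating sets.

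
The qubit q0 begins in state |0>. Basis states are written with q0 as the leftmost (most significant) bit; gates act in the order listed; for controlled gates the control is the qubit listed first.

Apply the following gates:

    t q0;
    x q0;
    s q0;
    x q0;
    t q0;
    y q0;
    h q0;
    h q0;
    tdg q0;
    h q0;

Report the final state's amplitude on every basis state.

The resulting statevector has amplitude sqrt(2)*exp(3*I*pi/4)/2 on |0>, -sqrt(2)*exp(3*I*pi/4)/2 on |1>.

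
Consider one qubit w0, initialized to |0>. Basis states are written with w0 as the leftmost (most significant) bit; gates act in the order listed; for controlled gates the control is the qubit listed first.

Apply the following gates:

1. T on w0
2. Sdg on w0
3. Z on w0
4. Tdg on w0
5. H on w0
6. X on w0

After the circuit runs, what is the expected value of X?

The observable X averages to 1.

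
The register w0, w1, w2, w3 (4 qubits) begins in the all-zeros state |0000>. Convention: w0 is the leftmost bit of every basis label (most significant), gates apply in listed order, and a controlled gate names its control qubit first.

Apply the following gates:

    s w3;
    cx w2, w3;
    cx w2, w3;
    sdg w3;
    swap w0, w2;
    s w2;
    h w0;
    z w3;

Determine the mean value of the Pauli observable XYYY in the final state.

In the final state, XYYY has expectation 0. Key observation: the block from step 1 through step 4 cancels to the identity and can be dropped.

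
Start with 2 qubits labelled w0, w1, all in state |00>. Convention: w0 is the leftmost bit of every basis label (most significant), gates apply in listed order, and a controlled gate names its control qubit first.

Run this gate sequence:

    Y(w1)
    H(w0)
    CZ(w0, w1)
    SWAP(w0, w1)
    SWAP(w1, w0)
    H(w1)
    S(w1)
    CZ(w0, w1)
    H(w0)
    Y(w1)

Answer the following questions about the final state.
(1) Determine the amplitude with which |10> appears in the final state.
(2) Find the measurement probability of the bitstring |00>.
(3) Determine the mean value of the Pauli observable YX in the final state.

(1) The amplitude on |10> is 0.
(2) Outcome |00> occurs with probability 1/2.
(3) The observable YX averages to -1.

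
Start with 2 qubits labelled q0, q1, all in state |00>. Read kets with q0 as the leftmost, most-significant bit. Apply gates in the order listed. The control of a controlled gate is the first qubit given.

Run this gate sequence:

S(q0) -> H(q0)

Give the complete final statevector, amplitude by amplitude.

The final amplitudes are sqrt(2)/2 on |00>, 0 on |01>, sqrt(2)/2 on |10>, 0 on |11>.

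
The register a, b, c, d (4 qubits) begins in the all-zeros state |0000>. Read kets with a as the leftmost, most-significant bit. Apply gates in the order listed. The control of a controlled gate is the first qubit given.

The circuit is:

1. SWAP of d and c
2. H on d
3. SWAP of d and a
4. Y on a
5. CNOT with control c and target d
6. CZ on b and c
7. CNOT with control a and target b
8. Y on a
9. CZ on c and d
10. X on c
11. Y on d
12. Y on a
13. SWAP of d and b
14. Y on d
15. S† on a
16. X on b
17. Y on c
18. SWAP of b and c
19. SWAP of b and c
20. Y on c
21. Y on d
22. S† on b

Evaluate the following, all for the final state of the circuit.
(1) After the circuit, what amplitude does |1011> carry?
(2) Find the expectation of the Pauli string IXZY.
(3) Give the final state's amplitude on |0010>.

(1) The amplitude on |1011> is sqrt(2)*I/2. Key observation: the block from step 17 through step 20 cancels to the identity and can be dropped.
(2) The observable IXZY averages to 0.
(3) |0010> carries amplitude sqrt(2)/2 in the final state.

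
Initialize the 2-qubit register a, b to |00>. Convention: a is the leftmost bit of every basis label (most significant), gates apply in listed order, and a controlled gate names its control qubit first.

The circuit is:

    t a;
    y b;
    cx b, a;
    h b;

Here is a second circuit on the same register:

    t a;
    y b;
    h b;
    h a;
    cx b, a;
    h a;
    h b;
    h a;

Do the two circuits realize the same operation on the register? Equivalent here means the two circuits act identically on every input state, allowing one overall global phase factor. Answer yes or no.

No, they are not equivalent — no single phase factor reconciles the two unitaries.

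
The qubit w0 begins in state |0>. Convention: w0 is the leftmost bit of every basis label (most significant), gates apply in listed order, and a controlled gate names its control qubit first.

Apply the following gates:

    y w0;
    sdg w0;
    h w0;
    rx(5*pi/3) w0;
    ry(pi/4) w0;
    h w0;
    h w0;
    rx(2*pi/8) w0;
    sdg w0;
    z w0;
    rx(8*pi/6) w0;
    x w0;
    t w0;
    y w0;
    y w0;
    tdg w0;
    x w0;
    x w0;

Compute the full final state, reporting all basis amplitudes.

The resulting statevector has amplitude (1 - I)*(-3 + sqrt(6) + sqrt(2)*I + sqrt(3)*I)/8 on |0>, (1 - I)*(1 + sqrt(6) + sqrt(2)*I + sqrt(3)*I)/8 on |1>.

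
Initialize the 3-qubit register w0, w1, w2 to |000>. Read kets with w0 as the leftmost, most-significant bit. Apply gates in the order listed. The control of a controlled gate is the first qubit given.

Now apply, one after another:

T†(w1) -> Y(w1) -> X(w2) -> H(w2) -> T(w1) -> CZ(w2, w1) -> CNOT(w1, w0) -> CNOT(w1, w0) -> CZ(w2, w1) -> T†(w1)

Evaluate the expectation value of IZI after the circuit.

The observable IZI averages to -1.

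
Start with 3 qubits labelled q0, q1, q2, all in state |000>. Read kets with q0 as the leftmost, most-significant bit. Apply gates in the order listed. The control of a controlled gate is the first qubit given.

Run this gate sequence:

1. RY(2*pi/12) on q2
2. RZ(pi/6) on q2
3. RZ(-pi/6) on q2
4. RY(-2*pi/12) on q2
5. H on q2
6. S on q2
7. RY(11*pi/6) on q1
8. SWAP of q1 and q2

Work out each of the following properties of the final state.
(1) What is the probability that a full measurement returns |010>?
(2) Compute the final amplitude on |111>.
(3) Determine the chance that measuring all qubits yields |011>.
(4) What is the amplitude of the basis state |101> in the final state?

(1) A full measurement returns |010> with probability sqrt(3)/8 + 1/4.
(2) The amplitude on |111> is 0.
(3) A full measurement returns |011> with probability 1/4 - sqrt(3)/8.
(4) The amplitude on |101> is 0.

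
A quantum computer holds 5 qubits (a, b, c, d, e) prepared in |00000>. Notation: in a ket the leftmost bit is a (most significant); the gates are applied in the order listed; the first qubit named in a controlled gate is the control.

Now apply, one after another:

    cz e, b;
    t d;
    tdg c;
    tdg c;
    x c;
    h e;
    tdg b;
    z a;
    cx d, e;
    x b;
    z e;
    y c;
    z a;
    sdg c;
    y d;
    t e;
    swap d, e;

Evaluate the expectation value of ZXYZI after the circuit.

The observable ZXYZI averages to 0.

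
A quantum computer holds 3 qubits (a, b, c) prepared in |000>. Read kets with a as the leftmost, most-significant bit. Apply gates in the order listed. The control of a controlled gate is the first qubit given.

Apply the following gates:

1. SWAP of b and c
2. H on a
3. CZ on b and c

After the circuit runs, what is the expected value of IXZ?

The observable IXZ averages to 0.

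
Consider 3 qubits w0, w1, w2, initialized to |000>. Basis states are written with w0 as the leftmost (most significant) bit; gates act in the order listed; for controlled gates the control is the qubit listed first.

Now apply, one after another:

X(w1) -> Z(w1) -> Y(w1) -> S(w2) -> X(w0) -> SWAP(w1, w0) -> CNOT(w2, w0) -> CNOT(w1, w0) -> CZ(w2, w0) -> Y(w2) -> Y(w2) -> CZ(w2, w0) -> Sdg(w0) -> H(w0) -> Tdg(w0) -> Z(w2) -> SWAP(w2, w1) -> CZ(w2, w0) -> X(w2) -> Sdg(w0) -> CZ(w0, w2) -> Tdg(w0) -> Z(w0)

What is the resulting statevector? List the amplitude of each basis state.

The resulting statevector has amplitude sqrt(2)/2 on |000>, sqrt(2)/2 on |100>, and 0 on every other basis state. Key observation: steps 9-12 multiply out to the identity, so the circuit reduces to the remaining gates.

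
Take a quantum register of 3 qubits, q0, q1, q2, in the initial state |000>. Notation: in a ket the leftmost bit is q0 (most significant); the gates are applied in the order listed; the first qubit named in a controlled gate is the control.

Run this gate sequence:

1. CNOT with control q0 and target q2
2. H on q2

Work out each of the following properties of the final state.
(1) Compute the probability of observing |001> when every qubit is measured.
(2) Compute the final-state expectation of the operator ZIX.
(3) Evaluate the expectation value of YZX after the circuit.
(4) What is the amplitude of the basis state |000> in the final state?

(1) A full measurement returns |001> with probability 1/2.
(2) The expectation value of ZIX is 1.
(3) In the final state, YZX has expectation 0.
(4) The final state's coefficient on |000> equals sqrt(2)/2.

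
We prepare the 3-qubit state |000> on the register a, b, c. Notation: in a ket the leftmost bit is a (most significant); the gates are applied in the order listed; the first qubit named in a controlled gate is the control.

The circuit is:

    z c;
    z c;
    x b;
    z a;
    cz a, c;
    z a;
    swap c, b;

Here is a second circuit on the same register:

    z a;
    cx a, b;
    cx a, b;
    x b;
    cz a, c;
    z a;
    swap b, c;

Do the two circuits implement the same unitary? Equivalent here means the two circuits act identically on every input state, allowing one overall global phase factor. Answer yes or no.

Yes: on every input state the two circuits agree up to one overall phase factor.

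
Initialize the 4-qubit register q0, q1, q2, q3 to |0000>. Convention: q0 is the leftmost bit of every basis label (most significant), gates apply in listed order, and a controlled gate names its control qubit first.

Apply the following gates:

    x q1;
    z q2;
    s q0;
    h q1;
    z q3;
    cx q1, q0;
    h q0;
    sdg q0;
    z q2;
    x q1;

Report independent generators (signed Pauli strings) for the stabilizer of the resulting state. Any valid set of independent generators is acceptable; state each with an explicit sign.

One valid set of independent stabilizer generators is +YZII, -ZXII, +IIZI, +IIIZ (any independent generating set of the same group is equally correct).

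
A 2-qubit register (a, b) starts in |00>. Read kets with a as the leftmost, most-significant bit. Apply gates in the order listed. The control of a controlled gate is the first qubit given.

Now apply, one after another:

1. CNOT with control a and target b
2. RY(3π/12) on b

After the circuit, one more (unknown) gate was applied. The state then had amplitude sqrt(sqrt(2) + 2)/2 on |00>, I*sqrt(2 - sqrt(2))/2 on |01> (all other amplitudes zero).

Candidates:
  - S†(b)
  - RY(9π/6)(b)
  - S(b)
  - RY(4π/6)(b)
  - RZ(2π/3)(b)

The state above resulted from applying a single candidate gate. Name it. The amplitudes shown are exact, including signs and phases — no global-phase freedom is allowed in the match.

The applied gate was S(b).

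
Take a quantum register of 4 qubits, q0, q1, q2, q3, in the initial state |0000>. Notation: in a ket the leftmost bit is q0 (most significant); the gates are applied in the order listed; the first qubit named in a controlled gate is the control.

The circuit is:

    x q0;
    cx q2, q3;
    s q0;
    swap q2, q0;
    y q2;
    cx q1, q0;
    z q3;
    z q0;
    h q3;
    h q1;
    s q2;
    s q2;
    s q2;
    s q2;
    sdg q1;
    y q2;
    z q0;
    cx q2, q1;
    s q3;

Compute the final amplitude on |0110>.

The final state's coefficient on |0110> equals I/2. Key observation: the block from step 11 through step 14 cancels to the identity and can be dropped.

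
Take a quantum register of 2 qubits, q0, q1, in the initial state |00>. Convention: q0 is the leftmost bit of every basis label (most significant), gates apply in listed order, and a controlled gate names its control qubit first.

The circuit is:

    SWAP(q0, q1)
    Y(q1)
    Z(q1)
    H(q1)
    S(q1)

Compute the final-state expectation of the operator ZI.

The observable ZI averages to 1.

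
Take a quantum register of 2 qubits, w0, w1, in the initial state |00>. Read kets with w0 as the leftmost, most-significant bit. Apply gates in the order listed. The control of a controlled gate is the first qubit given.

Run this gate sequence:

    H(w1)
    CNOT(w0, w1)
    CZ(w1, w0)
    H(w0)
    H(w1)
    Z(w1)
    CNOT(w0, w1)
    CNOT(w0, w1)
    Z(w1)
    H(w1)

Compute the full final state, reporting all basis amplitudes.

The resulting statevector has amplitude 1/2 on |00>, 1/2 on |01>, 1/2 on |10>, 1/2 on |11>. Key observation: gates 5-10 undo each other exactly, leaving only the rest of the circuit to track.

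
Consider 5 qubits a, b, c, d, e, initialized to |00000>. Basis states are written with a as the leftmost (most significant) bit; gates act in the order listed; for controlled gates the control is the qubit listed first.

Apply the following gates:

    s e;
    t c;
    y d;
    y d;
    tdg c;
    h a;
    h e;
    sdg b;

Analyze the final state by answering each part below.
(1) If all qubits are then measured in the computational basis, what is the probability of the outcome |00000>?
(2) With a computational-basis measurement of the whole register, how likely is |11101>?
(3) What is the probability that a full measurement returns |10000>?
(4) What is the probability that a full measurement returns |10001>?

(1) Outcome |00000> occurs with probability 1/4. Key observation: the block from step 2 through step 5 cancels to the identity and can be dropped.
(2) Outcome |11101> occurs with probability 0.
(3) Outcome |10000> occurs with probability 1/4.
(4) A full measurement returns |10001> with probability 1/4.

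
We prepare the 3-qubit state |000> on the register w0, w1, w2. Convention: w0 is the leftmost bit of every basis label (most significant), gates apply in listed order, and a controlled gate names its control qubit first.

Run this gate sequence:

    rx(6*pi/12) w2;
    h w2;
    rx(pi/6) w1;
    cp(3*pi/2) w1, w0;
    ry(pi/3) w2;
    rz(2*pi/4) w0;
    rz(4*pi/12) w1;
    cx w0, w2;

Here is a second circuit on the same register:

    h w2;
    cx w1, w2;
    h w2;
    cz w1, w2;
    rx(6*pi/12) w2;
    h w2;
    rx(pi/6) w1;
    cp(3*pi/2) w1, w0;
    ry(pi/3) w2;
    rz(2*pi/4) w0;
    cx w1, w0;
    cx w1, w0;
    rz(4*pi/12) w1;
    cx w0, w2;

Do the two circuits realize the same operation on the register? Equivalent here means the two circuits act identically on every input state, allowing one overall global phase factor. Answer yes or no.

Yes — the two circuits implement the same unitary up to a global phase.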